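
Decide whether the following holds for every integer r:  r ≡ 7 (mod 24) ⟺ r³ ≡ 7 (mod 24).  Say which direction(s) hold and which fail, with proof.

(→) Suppose r ≡ 7 (mod 24). Write r = 24j + 7. Then (24j + 7)³ = 13824j³ + 12096j² + 3528j + 343 = 24(576j³ + 504j² + 147j + 14) + 7, so r³ ≡ 7 (mod 24).

(←) Conversely, suppose r³ ≡ 7 (mod 24). The only residue r in {0, …, 23} with r³ ≡ 7 (mod 24) is r = 7, so r ≡ 7 (mod 24).

Equivalent; both directions hold.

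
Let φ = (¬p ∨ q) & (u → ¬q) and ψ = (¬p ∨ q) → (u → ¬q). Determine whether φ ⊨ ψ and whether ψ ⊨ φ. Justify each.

The forward direction holds; the converse fails.

Forward direction. Assume the antecedent. If q is true, the antecedent forces (p = F, q = T, u = F) or (p = T, q = T, u = F), and (¬p ∨ q) → (u → ¬q) holds there. If q is false, (¬p ∨ q) → (u → ¬q) reduces to true regardless of the other variables. Either way (¬p ∨ q) → (u → ¬q) holds.

Converse. This fails. Under p = T, q = F, u = F, the left side is false but the right side is true.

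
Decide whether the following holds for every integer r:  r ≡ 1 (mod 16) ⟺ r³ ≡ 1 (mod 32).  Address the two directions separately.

(⇒) fails; (⇐) holds.

(⟹) This fails: take r = 17. Then 17 ≡ 1 (mod 16), but 17³ = 4913 ≡ 17 (mod 32), not 1.

(⟸) Conversely, the residues r modulo 32 with r³ ≡ 1 (mod 32) are exactly {1}, and each is ≡ 1 (mod 16).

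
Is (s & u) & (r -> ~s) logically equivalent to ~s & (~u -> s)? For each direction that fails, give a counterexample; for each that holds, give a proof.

Neither direction holds.

Forward direction. This fails. Under r = F, s = T, u = T, the left side is true but the right side is false.

Converse. This fails. Under r = F, s = F, u = T, the left side is false but the right side is true.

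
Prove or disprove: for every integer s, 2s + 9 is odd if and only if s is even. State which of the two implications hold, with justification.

Only the converse holds.

(→) This fails: take s = 1. Then 2s + 9 = 11, which is odd, yet s = 1 is odd, not even.

(←) Suppose s is even. Since 2 is even, 2s is even for every s, so 2s + 9 has the same parity as 9, which is odd. Hence 2s + 9 is odd.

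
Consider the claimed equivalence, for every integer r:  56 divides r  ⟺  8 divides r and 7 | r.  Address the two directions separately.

Both implications hold.

(←) Suppose 8 ∣ r and 7 ∣ r. Any common multiple of 8 and 7 is a multiple of their lcm; here gcd(8, 7) = 1, so lcm(8, 7) = 8·7 = 56, so 56 ∣ r.

(→) If 56 ∣ r, write r = 56q. Since 56 = 7·8, r = 8·(7q), so 8 ∣ r; and since 56 = 8·7, r = 7·(8q), so 7 ∣ r.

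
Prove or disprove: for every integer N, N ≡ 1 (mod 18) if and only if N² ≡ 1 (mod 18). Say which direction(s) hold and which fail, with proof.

Not equivalent: only (⇒) holds.

(⇒) Suppose N ≡ 1 (mod 18). Write N = 18j + 1. Then (18j + 1)² = 324j² + 36j + 1 = 18(18j² + 2j) + 1, so N² ≡ 1 (mod 18).

(⇐) This fails: take N = 17. Then 17² = 289 ≡ 1 (mod 18), yet 17 ≡ 17 (mod 18), not 1.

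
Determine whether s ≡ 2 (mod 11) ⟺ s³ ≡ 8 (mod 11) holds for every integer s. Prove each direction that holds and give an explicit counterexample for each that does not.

Forward direction. Suppose s ≡ 2 (mod 11). Write s = 11j + 2. Then (11j + 2)³ = 1331j³ + 726j² + 132j + 8 = 11(121j³ + 66j² + 12j) + 8, so s³ ≡ 8 (mod 11).

Converse. Suppose s³ ≡ 8 (mod 11). The only residue r in {0, …, 10} with r³ ≡ 8 (mod 11) is r = 2, so s ≡ 2 (mod 11).

Both directions hold; the statement is true.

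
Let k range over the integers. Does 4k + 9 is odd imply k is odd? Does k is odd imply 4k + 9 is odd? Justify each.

Not equivalent: only (⇐) holds.

[⇒] This fails: take k = 4. Then 4k + 9 = 25, which is odd, yet k = 4 is even, not odd.

[⇐] Suppose k is odd. Since 4 is even, 4k is even for every k, so 4k + 9 has the same parity as 9, which is odd. Hence 4k + 9 is odd.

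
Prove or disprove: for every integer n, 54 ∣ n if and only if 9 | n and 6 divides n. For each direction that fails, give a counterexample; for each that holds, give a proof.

Only the forward implication holds.

Forward direction. If 54 ∣ n, write n = 54q. Since 54 = 6·9, n = 9·(6q), so 9 ∣ n; and since 54 = 9·6, n = 6·(9q), so 6 ∣ n.

Converse. This fails: take n = 18. Both 9 ∣ 18 and 6 ∣ 18, yet 18 is not a multiple of 54 (since 18 = 0·54 + 18), so 54 ∤ 18.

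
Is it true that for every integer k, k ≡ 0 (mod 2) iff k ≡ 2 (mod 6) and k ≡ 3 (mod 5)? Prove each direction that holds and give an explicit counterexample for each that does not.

The forward direction fails; the converse holds.

[⇐] If k ≡ 2 (mod 6) and k ≡ 3 (mod 5), then by the Chinese remainder theorem k ≡ 8 (mod 30). Since 8 ≡ 0 (mod 2) and 2 ∣ 30, we get k ≡ 0 (mod 2).

[⇒] This fails: k = 0 gives 0 ≡ 0 (mod 2) but 0 ≡ 0 (mod 6), so the conjunction on the right does not hold.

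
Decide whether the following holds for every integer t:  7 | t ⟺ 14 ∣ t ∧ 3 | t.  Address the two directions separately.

Only the reverse direction holds.

(⟹) This fails: take t = 7. Certainly 7 ∣ 7, but 14 ∤ 7.

(⟸) Suppose 14 ∣ t and 3 ∣ t. Any common multiple of 14 and 3 is a multiple of their lcm; here gcd(14, 3) = 1, so lcm(14, 3) = 14·3 = 42, so 42 ∣ t. Since 7 ∣ 42, it follows that 7 ∣ t.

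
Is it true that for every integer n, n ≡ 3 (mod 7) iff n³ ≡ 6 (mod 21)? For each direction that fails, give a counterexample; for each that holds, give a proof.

[⇒] This fails: take n = 10. Then 10 ≡ 3 (mod 7), but 10³ = 1000 ≡ 13 (mod 21), not 6.

[⇐] This fails: take n = 6. Then 6³ = 216 ≡ 6 (mod 21), yet 6 ≡ 6 (mod 7), not 3.

(⇒) fails and (⇐) fails.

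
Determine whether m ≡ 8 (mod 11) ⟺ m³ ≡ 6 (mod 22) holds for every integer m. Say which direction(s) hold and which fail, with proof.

Only the reverse direction holds.

(⇒) This fails: take m = 19. Then 19 ≡ 8 (mod 11), but 19³ = 6859 ≡ 17 (mod 22), not 6.

(⇐) Conversely, the residues r modulo 22 with r³ ≡ 6 (mod 22) are exactly {8}, and each is ≡ 8 (mod 11).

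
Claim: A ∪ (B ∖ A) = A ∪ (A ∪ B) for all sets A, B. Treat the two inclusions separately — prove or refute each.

(⟹) Let x ∈ A ∪ (B ∖ A). Then either x ∈ A and x ∉ B; or x ∈ B and x ∉ A; or x ∈ A ∩ B. In each case x ∈ A ∪ (A ∪ B), so A ∪ (B ∖ A) ⊆ A ∪ (A ∪ B).

(⟸) Let x ∈ A ∪ (A ∪ B). Then either x ∈ A and x ∉ B; or x ∈ B and x ∉ A; or x ∈ A ∩ B. In each case x ∈ A ∪ (B ∖ A), so A ∪ (A ∪ B) ⊆ A ∪ (B ∖ A).

Both inclusions hold; the sets are equal.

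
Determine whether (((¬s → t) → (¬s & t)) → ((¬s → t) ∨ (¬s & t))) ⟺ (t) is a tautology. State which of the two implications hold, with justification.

Not equivalent: only (⇐) holds.

(→) This fails. Under t = F, s = T, the left side is true but the right side is false.

(←) Assume the antecedent. If t is true, the consequent reduces to true regardless of the other variables. If t is false, the antecedent cannot hold. Either way the consequent holds.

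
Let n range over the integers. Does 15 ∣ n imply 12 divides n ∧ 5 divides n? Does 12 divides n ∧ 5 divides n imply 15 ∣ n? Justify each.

Only the reverse direction holds.

[⇒] This fails: take n = 15. Certainly 15 ∣ 15, but 12 ∤ 15.

[⇐] Suppose 12 ∣ n and 5 ∣ n. Any common multiple of 12 and 5 is a multiple of their lcm; here gcd(12, 5) = 1, so lcm(12, 5) = 12·5 = 60, so 60 ∣ n. Since 15 ∣ 60, it follows that 15 ∣ n.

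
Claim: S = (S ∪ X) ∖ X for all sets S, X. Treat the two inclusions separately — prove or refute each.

(⊇) Let x ∈ (S ∪ X) ∖ X. Then x ∈ S and x ∉ X, from which x ∈ S.

(⊆) This inclusion fails. Take S = {1}, X = {1}; then 1 ∈ S but 1 ∉ (S ∪ X) ∖ X.

Only the reverse inclusion holds.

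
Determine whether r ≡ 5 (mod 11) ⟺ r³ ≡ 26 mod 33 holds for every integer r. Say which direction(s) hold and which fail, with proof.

(⇐) The residues r modulo 33 with r³ ≡ 26 (mod 33) are exactly {5}, and each is ≡ 5 (mod 11).

(⇒) This fails: take r = 16. Then 16 ≡ 5 (mod 11), but 16³ = 4096 ≡ 4 (mod 33), not 26.

Only the converse holds.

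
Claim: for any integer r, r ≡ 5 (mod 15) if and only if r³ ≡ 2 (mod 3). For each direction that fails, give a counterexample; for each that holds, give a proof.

(⇒) Suppose r ≡ 5 (mod 15). Then r³ ≡ 5³ = 125 (mod 15), and since 3 ∣ 15, also r³ ≡ 2 (mod 3).

(⇐) This fails: take r = 2. Then 2³ = 8 ≡ 2 (mod 3), yet 2 ≡ 2 (mod 15), not 5.

(⇒) holds; (⇐) fails.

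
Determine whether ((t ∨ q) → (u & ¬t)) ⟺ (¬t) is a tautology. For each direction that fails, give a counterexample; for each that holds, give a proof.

Forward direction. Assume the antecedent. If t is true, the antecedent cannot hold. If t is false, ¬t reduces to true regardless of the other variables. Either way ¬t holds.

Converse. This fails. Under t = F, q = T, u = F, the left side is false but the right side is true.

(⇒) holds; (⇐) fails.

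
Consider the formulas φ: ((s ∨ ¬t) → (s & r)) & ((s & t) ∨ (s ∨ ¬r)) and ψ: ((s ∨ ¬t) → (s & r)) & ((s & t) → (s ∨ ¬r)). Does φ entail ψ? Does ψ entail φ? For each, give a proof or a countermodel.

(⟸) This fails. Under s = F, r = T, t = T, the left side is false but the right side is true.

(⟹) Assume the antecedent. If s is true, the antecedent forces (s = T, r = T, t = F) or (s = T, r = T, t = T), and the consequent holds there. If s is false, the antecedent forces (s = F, r = F, t = T), and the consequent holds there. Either way the consequent holds.

Not equivalent: only (⇒) holds.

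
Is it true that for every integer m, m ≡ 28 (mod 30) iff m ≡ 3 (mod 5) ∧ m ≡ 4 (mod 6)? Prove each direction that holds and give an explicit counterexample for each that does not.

Both directions hold.

(⟹) Suppose m ≡ 28 (mod 30); write m = 30j + 28. Since 5 ∣ 30, reducing mod 5 gives m ≡ 28 ≡ 3 (mod 5); since 6 ∣ 30, reducing mod 6 gives m ≡ 28 ≡ 4 (mod 6).

(⟸) Conversely, if m ≡ 3 (mod 5) and m ≡ 4 (mod 6), then by the Chinese remainder theorem m ≡ 28 (mod 30). This is exactly m ≡ 28 (mod 30).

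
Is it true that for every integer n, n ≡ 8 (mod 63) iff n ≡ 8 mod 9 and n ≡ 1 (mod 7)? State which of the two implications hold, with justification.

Equivalent; both directions hold.

(⟹) Suppose n ≡ 8 (mod 63); write n = 63j + 8. Since 9 ∣ 63, reducing mod 9 gives n ≡ 8 (mod 9); since 7 ∣ 63, reducing mod 7 gives n ≡ 8 ≡ 1 (mod 7).

(⟸) Conversely, if n ≡ 8 (mod 9) and n ≡ 1 (mod 7), then by the Chinese remainder theorem n ≡ 8 (mod 63). This is exactly n ≡ 8 (mod 63).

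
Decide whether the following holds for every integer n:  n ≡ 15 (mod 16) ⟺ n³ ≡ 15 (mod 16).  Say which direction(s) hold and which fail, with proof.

(⇒) Suppose n ≡ 15 (mod 16). Write n = 16j + 15. Then (16j + 15)³ = 4096j³ + 11520j² + 10800j + 3375 = 16(256j³ + 720j² + 675j + 210) + 15, so n³ ≡ 15 (mod 16).

(⇐) Conversely, suppose n³ ≡ 15 (mod 16). The only residue r in {0, …, 15} with r³ ≡ 15 (mod 16) is r = 15, so n ≡ 15 (mod 16).

Equivalent; both directions hold.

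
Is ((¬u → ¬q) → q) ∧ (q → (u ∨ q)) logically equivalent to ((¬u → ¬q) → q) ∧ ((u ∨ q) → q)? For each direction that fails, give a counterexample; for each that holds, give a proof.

Forward direction. Assume the antecedent. If q is true, the consequent reduces to true regardless of the other variables. If q is false, the antecedent cannot hold. Either way the consequent holds.

Converse. Assume the antecedent. If q is true, the consequent reduces to true regardless of the other variables. If q is false, the antecedent cannot hold. Either way the consequent holds.

Both implications hold.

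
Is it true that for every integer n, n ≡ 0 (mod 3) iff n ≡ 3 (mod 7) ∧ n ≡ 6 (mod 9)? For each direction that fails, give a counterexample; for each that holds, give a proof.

(⇒) This fails: n = 0 gives 0 ≡ 0 (mod 3) but 0 ≡ 0 (mod 7), so the conjunction on the right does not hold.

(⇐) Conversely, if n ≡ 3 (mod 7) and n ≡ 6 (mod 9), then by the Chinese remainder theorem n ≡ 24 (mod 63). Since 24 ≡ 0 (mod 3) and 3 ∣ 63, we get n ≡ 0 (mod 3).

Not equivalent: only (⇐) holds.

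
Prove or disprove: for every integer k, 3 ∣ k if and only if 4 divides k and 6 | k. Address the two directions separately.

Only the converse holds.

[⇒] This fails: take k = 3. Certainly 3 ∣ 3, but 4 ∤ 3.

[⇐] Suppose 4 ∣ k and 6 ∣ k. Any common multiple of 4 and 6 is a multiple of their lcm; here lcm(4, 6) = 4·6/gcd(4, 6) = 24/2 = 12, so 12 ∣ k. Since 3 ∣ 12, it follows that 3 ∣ k.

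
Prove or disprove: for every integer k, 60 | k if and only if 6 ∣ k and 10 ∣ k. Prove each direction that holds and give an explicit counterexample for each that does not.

(→) If 60 ∣ k, write k = 60q. Since 60 = 10·6, k = 6·(10q), so 6 ∣ k; and since 60 = 6·10, k = 10·(6q), so 10 ∣ k.

(←) This fails: take k = 30. Both 6 ∣ 30 and 10 ∣ 30, yet 30 is not a multiple of 60 (since 30 = 0·60 + 30), so 60 ∤ 30.

The forward direction holds; the converse fails.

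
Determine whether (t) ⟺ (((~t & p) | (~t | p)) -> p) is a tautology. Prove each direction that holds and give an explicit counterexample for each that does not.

(⇒) holds; (⇐) fails.

(⇐) This fails. Under t = F, p = T, the left side is false but the right side is true.

(⇒) Assume the antecedent. If t is true, ((~t & p) | (~t | p)) -> p reduces to true regardless of the other variables. If t is false, the antecedent cannot hold. Either way ((~t & p) | (~t | p)) -> p holds.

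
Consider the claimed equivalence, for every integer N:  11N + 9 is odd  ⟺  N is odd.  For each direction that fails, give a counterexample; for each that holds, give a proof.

(→) This fails: N = 2 gives 11N + 9 = 31, which is odd, but 2 is even, not odd.

(←) This also fails: N = 5 is odd, but 11N + 9 = 64 is even, not odd.

Neither implication holds.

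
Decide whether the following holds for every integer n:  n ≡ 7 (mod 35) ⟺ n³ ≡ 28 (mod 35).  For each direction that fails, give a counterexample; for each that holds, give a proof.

[⇐] Suppose n³ ≡ 28 (mod 35). The only residue r in {0, …, 34} with r³ ≡ 28 (mod 35) is r = 7, so n ≡ 7 (mod 35).

[⇒] Suppose n ≡ 7 (mod 35). Write n = 35j + 7. Then (35j + 7)³ = 42875j³ + 25725j² + 5145j + 343 = 35(1225j³ + 735j² + 147j + 9) + 28, so n³ ≡ 28 (mod 35).

Equivalent; both directions hold.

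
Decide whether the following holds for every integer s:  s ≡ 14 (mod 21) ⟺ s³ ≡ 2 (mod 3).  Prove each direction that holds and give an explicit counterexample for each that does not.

The forward direction holds; the converse fails.

Forward direction. Suppose s ≡ 14 (mod 21). Then s³ ≡ 14³ = 2744 (mod 21), and since 3 ∣ 21, also s³ ≡ 2 (mod 3).

Converse. This fails: take s = 2. Then 2³ = 8 ≡ 2 (mod 3), yet 2 ≡ 2 (mod 21), not 14.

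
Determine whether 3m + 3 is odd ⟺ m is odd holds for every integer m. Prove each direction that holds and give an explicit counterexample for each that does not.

(⇒) This fails: m = 4 gives 3m + 3 = 15, which is odd, but 4 is even, not odd.

(⇐) This also fails: m = 5 is odd, but 3m + 3 = 18 is even, not odd.

Neither implication holds.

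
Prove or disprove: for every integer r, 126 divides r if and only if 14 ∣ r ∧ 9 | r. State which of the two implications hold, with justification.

(⟹) If 126 ∣ r, write r = 126q. Since 126 = 9·14, r = 14·(9q), so 14 ∣ r; and since 126 = 14·9, r = 9·(14q), so 9 ∣ r.

(⟸) Suppose 14 ∣ r and 9 ∣ r. Any common multiple of 14 and 9 is a multiple of their lcm; here gcd(14, 9) = 1, so lcm(14, 9) = 14·9 = 126, so 126 ∣ r.

Both directions hold.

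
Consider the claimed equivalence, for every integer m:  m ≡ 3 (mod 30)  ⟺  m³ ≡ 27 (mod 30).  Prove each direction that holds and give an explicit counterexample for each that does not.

Both directions hold; the statement is true.

(⟸) Suppose m³ ≡ 27 (mod 30). The only residue r in {0, …, 29} with r³ ≡ 27 (mod 30) is r = 3, so m ≡ 3 (mod 30).

(⟹) Suppose m ≡ 3 (mod 30). Write m = 30j + 3. Then (30j + 3)³ = 27000j³ + 8100j² + 810j + 27 = 30(900j³ + 270j² + 27j) + 27, so m³ ≡ 27 (mod 30).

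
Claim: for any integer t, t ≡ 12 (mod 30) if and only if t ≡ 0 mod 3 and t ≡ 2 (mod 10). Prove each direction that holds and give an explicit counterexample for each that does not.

[⇐] If t ≡ 0 (mod 3) and t ≡ 2 (mod 10), then by the Chinese remainder theorem t ≡ 12 (mod 30). This is exactly t ≡ 12 (mod 30).

[⇒] Suppose t ≡ 12 (mod 30); write t = 30j + 12. Since 3 ∣ 30, reducing mod 3 gives t ≡ 12 ≡ 0 (mod 3); since 10 ∣ 30, reducing mod 10 gives t ≡ 12 ≡ 2 (mod 10).

Both implications hold.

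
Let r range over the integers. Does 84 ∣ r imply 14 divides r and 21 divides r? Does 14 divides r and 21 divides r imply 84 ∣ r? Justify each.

[⇒] If 84 ∣ r, write r = 84q. Since 84 = 6·14, r = 14·(6q), so 14 ∣ r; and since 84 = 4·21, r = 21·(4q), so 21 ∣ r.

[⇐] This fails: take r = 42. Both 14 ∣ 42 and 21 ∣ 42, yet 42 is not a multiple of 84 (since 42 = 0·84 + 42), so 84 ∤ 42.

Only the forward implication holds.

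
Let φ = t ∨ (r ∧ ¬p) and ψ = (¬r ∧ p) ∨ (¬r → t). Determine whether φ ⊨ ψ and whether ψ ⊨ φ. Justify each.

Forward direction. Assume the antecedent. If r is true, (¬r ∧ p) ∨ (¬r → t) reduces to true regardless of the other variables. If r is false, the antecedent forces (p = F, r = F, t = T) or (p = T, r = F, t = T), and (¬r ∧ p) ∨ (¬r → t) holds there. Either way (¬r ∧ p) ∨ (¬r → t) holds.

Converse. This fails. Under p = T, r = F, t = F, the left side is false but the right side is true.

(⇒) holds; (⇐) fails.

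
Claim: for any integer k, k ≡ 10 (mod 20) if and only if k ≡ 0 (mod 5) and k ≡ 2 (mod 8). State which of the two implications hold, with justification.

Only the reverse direction holds.

[⇒] This fails: k = 30 gives 30 ≡ 10 (mod 20) but 30 ≡ 6 (mod 8), so the conjunction on the right does not hold.

[⇐] Conversely, if k ≡ 0 (mod 5) and k ≡ 2 (mod 8), then by the Chinese remainder theorem k ≡ 10 (mod 40). Since 10 ≡ 10 (mod 20) and 20 ∣ 40, we get k ≡ 10 (mod 20).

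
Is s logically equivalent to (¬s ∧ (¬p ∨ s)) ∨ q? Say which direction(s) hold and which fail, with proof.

[⇒] This fails. Under s = T, q = F, p = F, the left side is true but the right side is false.

[⇐] This fails. Under s = F, q = F, p = F, the left side is false but the right side is true.

(⇒) fails and (⇐) fails.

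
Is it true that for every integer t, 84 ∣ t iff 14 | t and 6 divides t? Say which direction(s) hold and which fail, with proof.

The forward direction holds; the converse fails.

Forward direction. If 84 ∣ t, write t = 84q. Since 84 = 6·14, t = 14·(6q), so 14 ∣ t; and since 84 = 14·6, t = 6·(14q), so 6 ∣ t.

Converse. This fails: take t = 42. Both 14 ∣ 42 and 6 ∣ 42, yet 42 is not a multiple of 84 (since 42 = 0·84 + 42), so 84 ∤ 42.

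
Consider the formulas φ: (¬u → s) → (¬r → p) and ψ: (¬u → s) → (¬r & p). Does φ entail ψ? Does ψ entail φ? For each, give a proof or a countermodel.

(⇒) This fails. Under p = F, r = T, s = T, u = F, the left side is true but the right side is false.

(⇐) Assume the antecedent. If p is true, (¬u → s) → (¬r → p) reduces to true regardless of the other variables. If p is false, the antecedent forces (p = F, r = F, s = F, u = F) or (p = F, r = T, s = F, u = F), and (¬u → s) → (¬r → p) holds there. Either way (¬u → s) → (¬r → p) holds.

The forward direction fails; the converse holds.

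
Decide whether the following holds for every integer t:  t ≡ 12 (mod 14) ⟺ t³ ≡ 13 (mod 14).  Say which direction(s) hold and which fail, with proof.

Neither implication holds.

(⇒) This fails: take t = 12. Then 12 ≡ 12 (mod 14), but 12³ = 1728 ≡ 6 (mod 14), not 13.

(⇐) This fails: take t = 3. Then 3³ = 27 ≡ 13 (mod 14), yet 3 ≡ 3 (mod 14), not 12.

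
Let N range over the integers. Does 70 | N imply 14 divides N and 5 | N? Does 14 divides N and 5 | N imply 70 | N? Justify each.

The biconditional holds.

Converse. Suppose 14 ∣ N and 5 ∣ N. Any common multiple of 14 and 5 is a multiple of their lcm; here gcd(14, 5) = 1, so lcm(14, 5) = 14·5 = 70, so 70 ∣ N.

Forward direction. If 70 ∣ N, write N = 70q. Since 70 = 5·14, N = 14·(5q), so 14 ∣ N; and since 70 = 14·5, N = 5·(14q), so 5 ∣ N.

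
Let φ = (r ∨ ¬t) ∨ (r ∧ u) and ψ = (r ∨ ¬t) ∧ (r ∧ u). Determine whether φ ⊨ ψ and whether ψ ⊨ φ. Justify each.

Not equivalent: only (⇐) holds.

(⟹) This fails. Under t = F, r = F, u = F, the left side is true but the right side is false.

(⟸) Assume the antecedent. If t is true, the antecedent forces (t = T, r = T, u = T), and (r ∨ ¬t) ∨ (r ∧ u) holds there. If t is false, (r ∨ ¬t) ∨ (r ∧ u) reduces to true regardless of the other variables. Either way (r ∨ ¬t) ∨ (r ∧ u) holds.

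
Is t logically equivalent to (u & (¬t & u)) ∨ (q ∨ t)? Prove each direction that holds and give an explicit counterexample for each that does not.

Converse. This fails. Under u = T, t = F, q = F, the left side is false but the right side is true.

Forward direction. Assume the antecedent. If u is true, (u & (¬t & u)) ∨ (q ∨ t) reduces to true regardless of the other variables. If u is false, the antecedent forces (u = F, t = T, q = F) or (u = F, t = T, q = T), and (u & (¬t & u)) ∨ (q ∨ t) holds there. Either way (u & (¬t & u)) ∨ (q ∨ t) holds.

The forward direction holds; the converse fails.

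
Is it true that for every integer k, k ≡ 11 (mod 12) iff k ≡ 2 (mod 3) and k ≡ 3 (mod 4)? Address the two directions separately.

(⟹) Suppose k ≡ 11 (mod 12); write k = 12j + 11. Since 3 ∣ 12, reducing mod 3 gives k ≡ 11 ≡ 2 (mod 3); since 4 ∣ 12, reducing mod 4 gives k ≡ 11 ≡ 3 (mod 4).

(⟸) Conversely, if k ≡ 2 (mod 3) and k ≡ 3 (mod 4), then by the Chinese remainder theorem k ≡ 11 (mod 12). This is exactly k ≡ 11 (mod 12).

Both directions hold.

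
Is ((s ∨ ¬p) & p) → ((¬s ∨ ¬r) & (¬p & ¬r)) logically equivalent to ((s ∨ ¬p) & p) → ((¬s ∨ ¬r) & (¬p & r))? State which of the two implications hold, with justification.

(⟹) Assume the antecedent. If p is true, the antecedent forces (p = T, r = F, s = F) or (p = T, r = T, s = F), and the consequent holds there. If p is false, the consequent reduces to true regardless of the other variables. Either way the consequent holds.

(⟸) Assume the antecedent. If p is true, the antecedent forces (p = T, r = F, s = F) or (p = T, r = T, s = F), and the consequent holds there. If p is false, the consequent reduces to true regardless of the other variables. Either way the consequent holds.

The biconditional holds.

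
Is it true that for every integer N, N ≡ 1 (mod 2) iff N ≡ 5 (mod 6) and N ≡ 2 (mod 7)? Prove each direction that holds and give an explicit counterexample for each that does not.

(⇐) If N ≡ 5 (mod 6) and N ≡ 2 (mod 7), then by the Chinese remainder theorem N ≡ 23 (mod 42). Since 23 ≡ 1 (mod 2) and 2 ∣ 42, we get N ≡ 1 (mod 2).

(⇒) This fails: N = 1 gives 1 ≡ 1 (mod 2) but 1 ≡ 1 (mod 6), so the conjunction on the right does not hold.

Only the converse holds.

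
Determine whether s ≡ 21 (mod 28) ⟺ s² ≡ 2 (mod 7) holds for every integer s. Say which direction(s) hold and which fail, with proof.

Neither direction holds.

(→) This fails: take s = 21. Then 21 ≡ 21 (mod 28), but 21² = 441 ≡ 0 (mod 7), not 2.

(←) This fails: take s = 3. Then 3² = 9 ≡ 2 (mod 7), yet 3 ≡ 3 (mod 28), not 21.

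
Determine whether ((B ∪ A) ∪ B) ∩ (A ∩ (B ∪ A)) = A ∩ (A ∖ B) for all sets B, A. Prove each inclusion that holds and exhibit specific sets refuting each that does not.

(⊆) This inclusion fails. Take B = {1}, A = {1}; then 1 ∈ ((B ∪ A) ∪ B) ∩ (A ∩ (B ∪ A)) but 1 ∉ A ∩ (A ∖ B).

(⊇) Let x ∈ A ∩ (A ∖ B). Then x ∈ A and x ∉ B, from which x ∈ ((B ∪ A) ∪ B) ∩ (A ∩ (B ∪ A)).

The sets are not equal: only the reverse inclusion holds.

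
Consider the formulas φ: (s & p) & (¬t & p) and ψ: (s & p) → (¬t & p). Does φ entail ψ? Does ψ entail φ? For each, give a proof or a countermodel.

(⇒) Assume the antecedent. If t is true, the antecedent cannot hold. If t is false, (s & p) → (¬t & p) reduces to true regardless of the other variables. Either way (s & p) → (¬t & p) holds.

(⇐) This fails. Under t = F, p = F, s = F, the left side is false but the right side is true.

Not equivalent: only (⇒) holds.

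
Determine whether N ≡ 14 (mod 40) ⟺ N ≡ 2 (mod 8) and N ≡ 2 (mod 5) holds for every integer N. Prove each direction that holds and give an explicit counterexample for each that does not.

(⇒) fails and (⇐) fails.

[⇒] This fails: N = 14 gives 14 ≡ 14 (mod 40) but 14 ≡ 6 (mod 8), so the conjunction on the right does not hold.

[⇐] This fails: N = 2 satisfies both congruences on the right (2 ≡ 2 mod 8 and 2 ≡ 2 mod 5) yet 2 ≡ 2 (mod 40), not 14.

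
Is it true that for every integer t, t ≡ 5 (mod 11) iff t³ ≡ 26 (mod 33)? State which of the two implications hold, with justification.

(←) The residues r modulo 33 with r³ ≡ 26 (mod 33) are exactly {5}, and each is ≡ 5 (mod 11).

(→) This fails: take t = 16. Then 16 ≡ 5 (mod 11), but 16³ = 4096 ≡ 4 (mod 33), not 26.

Only the converse holds.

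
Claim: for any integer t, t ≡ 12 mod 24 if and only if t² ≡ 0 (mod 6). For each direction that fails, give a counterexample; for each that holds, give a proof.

(⇒) Suppose t ≡ 12 (mod 24). Then t² ≡ 12² = 144 (mod 24), and since 6 ∣ 24, also t² ≡ 0 (mod 6).

(⇐) This fails: take t = 0. Then 0² = 0 ≡ 0 (mod 6), yet 0 ≡ 0 (mod 24), not 12.

Only the forward implication holds.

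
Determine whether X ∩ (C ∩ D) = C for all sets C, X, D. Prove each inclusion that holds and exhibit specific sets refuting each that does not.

(⊆) holds; (⊇) fails.

(⊆) Let x ∈ X ∩ (C ∩ D). Then x ∈ C ∩ X ∩ D, from which x ∈ C.

(⊇) This inclusion fails. Take C = {1}, X = ∅, D = ∅; then 1 ∈ C but 1 ∉ X ∩ (C ∩ D).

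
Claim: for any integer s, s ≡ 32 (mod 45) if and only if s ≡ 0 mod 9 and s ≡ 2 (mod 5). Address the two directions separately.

(⟹) This fails: s = 32 gives 32 ≡ 32 (mod 45) but 32 ≡ 5 (mod 9), so the conjunction on the right does not hold.

(⟸) This fails: s = 27 satisfies both congruences on the right (27 ≡ 0 mod 9 and 27 ≡ 2 mod 5) yet 27 ≡ 27 (mod 45), not 32.

Both directions fail.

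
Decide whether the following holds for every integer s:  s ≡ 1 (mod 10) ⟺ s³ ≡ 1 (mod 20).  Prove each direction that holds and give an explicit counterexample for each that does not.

(⇒) fails; (⇐) holds.

(⇒) This fails: take s = 11. Then 11 ≡ 1 (mod 10), but 11³ = 1331 ≡ 11 (mod 20), not 1.

(⇐) Conversely, the residues r modulo 20 with r³ ≡ 1 (mod 20) are exactly {1}, and each is ≡ 1 (mod 10).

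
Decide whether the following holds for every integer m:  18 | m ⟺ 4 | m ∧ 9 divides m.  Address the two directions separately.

(⇒) This fails: take m = 18. Certainly 18 ∣ 18, but 4 ∤ 18.

(⇐) Suppose 4 ∣ m and 9 ∣ m. Any common multiple of 4 and 9 is a multiple of their lcm; here gcd(4, 9) = 1, so lcm(4, 9) = 4·9 = 36, so 36 ∣ m. Since 18 ∣ 36, it follows that 18 ∣ m.

The forward direction fails; the converse holds.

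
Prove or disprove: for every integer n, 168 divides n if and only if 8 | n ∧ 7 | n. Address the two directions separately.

Only the forward implication holds.

(→) If 168 ∣ n, write n = 168q. Since 168 = 21·8, n = 8·(21q), so 8 ∣ n; and since 168 = 24·7, n = 7·(24q), so 7 ∣ n.

(←) This fails: take n = 56. Both 8 ∣ 56 and 7 ∣ 56, yet 56 is not a multiple of 168 (since 56 = 0·168 + 56), so 168 ∤ 56.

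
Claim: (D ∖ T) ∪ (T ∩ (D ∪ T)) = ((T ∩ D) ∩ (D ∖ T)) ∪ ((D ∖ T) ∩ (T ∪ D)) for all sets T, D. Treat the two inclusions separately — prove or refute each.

Only the reverse inclusion holds.

(⟹) This inclusion fails. Take T = {1}, D = ∅; then 1 ∈ (D ∖ T) ∪ (T ∩ (D ∪ T)) but 1 ∉ ((T ∩ D) ∩ (D ∖ T)) ∪ ((D ∖ T) ∩ (T ∪ D)).

(⟸) Let x ∈ ((T ∩ D) ∩ (D ∖ T)) ∪ ((D ∖ T) ∩ (T ∪ D)). Then x ∈ D and x ∉ T, from which x ∈ (D ∖ T) ∪ (T ∩ (D ∪ T)).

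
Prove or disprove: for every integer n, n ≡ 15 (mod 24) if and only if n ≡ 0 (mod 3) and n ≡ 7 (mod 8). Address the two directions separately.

(⇐) If n ≡ 0 (mod 3) and n ≡ 7 (mod 8), then by the Chinese remainder theorem n ≡ 15 (mod 24). This is exactly n ≡ 15 (mod 24).

(⇒) Suppose n ≡ 15 (mod 24); write n = 24j + 15. Since 3 ∣ 24, reducing mod 3 gives n ≡ 15 ≡ 0 (mod 3); since 8 ∣ 24, reducing mod 8 gives n ≡ 15 ≡ 7 (mod 8).

The biconditional holds.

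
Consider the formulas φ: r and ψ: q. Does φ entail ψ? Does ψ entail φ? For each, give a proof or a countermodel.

(⇒) fails and (⇐) fails.

[⇒] This fails. Under q = F, r = T, the left side is true but the right side is false.

[⇐] This fails. Under q = T, r = F, the left side is false but the right side is true.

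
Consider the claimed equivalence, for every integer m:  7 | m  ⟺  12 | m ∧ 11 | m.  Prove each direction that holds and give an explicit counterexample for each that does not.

Neither implication holds.

Forward direction. This fails: take m = 7. Certainly 7 ∣ 7, but 12 ∤ 7.

Converse. This fails: take m = 132. Both 12 ∣ 132 and 11 ∣ 132, yet 132 is not a multiple of 7 (since 132 = 18·7 + 6), so 7 ∤ 132.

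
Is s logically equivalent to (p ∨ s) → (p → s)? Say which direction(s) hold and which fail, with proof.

(⟹) Assume the antecedent. If s is true, (p ∨ s) → (p → s) reduces to true regardless of the other variables. If s is false, the antecedent cannot hold. Either way (p ∨ s) → (p → s) holds.

(⟸) This fails. Under s = F, p = F, the left side is false but the right side is true.

Only the forward implication holds.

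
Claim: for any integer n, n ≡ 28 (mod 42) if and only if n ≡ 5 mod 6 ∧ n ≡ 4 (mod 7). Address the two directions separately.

(⇒) This fails: n = 28 gives 28 ≡ 28 (mod 42) but 28 ≡ 4 (mod 6), so the conjunction on the right does not hold.

(⇐) This fails: n = 11 satisfies both congruences on the right (11 ≡ 5 mod 6 and 11 ≡ 4 mod 7) yet 11 ≡ 11 (mod 42), not 28.

Neither implication holds.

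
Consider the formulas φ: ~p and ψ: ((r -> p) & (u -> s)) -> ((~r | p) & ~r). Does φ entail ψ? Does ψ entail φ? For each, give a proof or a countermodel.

(⇒) holds; (⇐) fails.

Forward direction. Assume the antecedent. If p is true, the antecedent cannot hold. If p is false, the consequent reduces to true regardless of the other variables. Either way the consequent holds.

Converse. This fails. Under r = F, p = T, s = F, u = F, the left side is false but the right side is true.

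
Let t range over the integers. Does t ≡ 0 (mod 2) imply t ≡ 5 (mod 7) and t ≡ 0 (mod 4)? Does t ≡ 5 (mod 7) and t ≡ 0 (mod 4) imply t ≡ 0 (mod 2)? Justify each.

(⇒) fails; (⇐) holds.

(→) This fails: t = 0 gives 0 ≡ 0 (mod 2) but 0 ≡ 0 (mod 7), so the conjunction on the right does not hold.

(←) Conversely, if t ≡ 5 (mod 7) and t ≡ 0 (mod 4), then by the Chinese remainder theorem t ≡ 12 (mod 28). Since 12 ≡ 0 (mod 2) and 2 ∣ 28, we get t ≡ 0 (mod 2).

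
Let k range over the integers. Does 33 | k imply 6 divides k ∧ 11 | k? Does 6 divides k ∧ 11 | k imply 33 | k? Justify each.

Forward direction. This fails: take k = 33. Certainly 33 ∣ 33, but 6 ∤ 33.

Converse. Suppose 6 ∣ k and 11 ∣ k. Any common multiple of 6 and 11 is a multiple of their lcm; here gcd(6, 11) = 1, so lcm(6, 11) = 6·11 = 66, so 66 ∣ k. Since 33 ∣ 66, it follows that 33 ∣ k.

Not equivalent: only (⇐) holds.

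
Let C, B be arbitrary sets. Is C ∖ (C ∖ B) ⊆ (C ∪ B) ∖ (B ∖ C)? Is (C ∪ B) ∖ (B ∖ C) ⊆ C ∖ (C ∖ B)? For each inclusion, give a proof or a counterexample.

(⊆) Let x ∈ C ∖ (C ∖ B). Then x ∈ C ∩ B, from which x ∈ (C ∪ B) ∖ (B ∖ C).

(⊇) This inclusion fails. Take C = {1}, B = ∅; then 1 ∈ (C ∪ B) ∖ (B ∖ C) but 1 ∉ C ∖ (C ∖ B).

(⊆) holds; (⊇) fails.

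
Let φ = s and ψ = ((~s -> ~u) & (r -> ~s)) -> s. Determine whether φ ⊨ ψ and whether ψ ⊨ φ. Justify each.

[⇐] This fails. Under u = T, r = F, s = F, the left side is false but the right side is true.

[⇒] Assume the antecedent. If u is true, ((~s -> ~u) & (r -> ~s)) -> s reduces to true regardless of the other variables. If u is false, the antecedent forces (u = F, r = F, s = T) or (u = F, r = T, s = T), and ((~s -> ~u) & (r -> ~s)) -> s holds there. Either way ((~s -> ~u) & (r -> ~s)) -> s holds.

Only the forward implication holds.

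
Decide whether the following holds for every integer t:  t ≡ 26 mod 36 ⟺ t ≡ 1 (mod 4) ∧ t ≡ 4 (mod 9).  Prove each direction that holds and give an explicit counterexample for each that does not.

Forward direction. This fails: t = 26 gives 26 ≡ 26 (mod 36) but 26 ≡ 2 (mod 4), so the conjunction on the right does not hold.

Converse. This fails: t = 13 satisfies both congruences on the right (13 ≡ 1 mod 4 and 13 ≡ 4 mod 9) yet 13 ≡ 13 (mod 36), not 26.

Neither direction holds.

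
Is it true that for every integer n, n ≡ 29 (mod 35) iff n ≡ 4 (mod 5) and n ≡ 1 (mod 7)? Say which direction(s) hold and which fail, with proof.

(→) Suppose n ≡ 29 (mod 35); write n = 35j + 29. Since 5 ∣ 35, reducing mod 5 gives n ≡ 29 ≡ 4 (mod 5); since 7 ∣ 35, reducing mod 7 gives n ≡ 29 ≡ 1 (mod 7).

(←) Conversely, if n ≡ 4 (mod 5) and n ≡ 1 (mod 7), then by the Chinese remainder theorem n ≡ 29 (mod 35). This is exactly n ≡ 29 (mod 35).

Both directions hold; the statement is true.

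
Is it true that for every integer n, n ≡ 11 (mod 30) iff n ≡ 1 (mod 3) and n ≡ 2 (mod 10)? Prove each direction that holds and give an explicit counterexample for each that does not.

(→) This fails: n = 11 gives 11 ≡ 11 (mod 30) but 11 ≡ 2 (mod 3), so the conjunction on the right does not hold.

(←) This fails: n = 22 satisfies both congruences on the right (22 ≡ 1 mod 3 and 22 ≡ 2 mod 10) yet 22 ≡ 22 (mod 30), not 11.

Both directions fail.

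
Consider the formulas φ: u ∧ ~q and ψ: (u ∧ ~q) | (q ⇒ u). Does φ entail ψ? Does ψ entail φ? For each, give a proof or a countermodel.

Not equivalent: only (⇒) holds.

[⇒] Assume the antecedent. If u is true, (u ∧ ~q) | (q ⇒ u) reduces to true regardless of the other variables. If u is false, the antecedent cannot hold. Either way (u ∧ ~q) | (q ⇒ u) holds.

[⇐] This fails. Under u = F, q = F, the left side is false but the right side is true.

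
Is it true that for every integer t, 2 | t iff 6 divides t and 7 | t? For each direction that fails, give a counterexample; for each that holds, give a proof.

(→) This fails: take t = 2. Certainly 2 ∣ 2, but 6 ∤ 2.

(←) Suppose 6 ∣ t and 7 ∣ t. Any common multiple of 6 and 7 is a multiple of their lcm; here gcd(6, 7) = 1, so lcm(6, 7) = 6·7 = 42, so 42 ∣ t. Since 2 ∣ 42, it follows that 2 ∣ t.

The forward direction fails; the converse holds.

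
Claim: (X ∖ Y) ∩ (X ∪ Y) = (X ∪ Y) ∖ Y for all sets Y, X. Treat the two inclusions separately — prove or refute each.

Both inclusions hold.

Reverse inclusion. Let x ∈ (X ∪ Y) ∖ Y. Then x ∈ X and x ∉ Y, from which x ∈ (X ∖ Y) ∩ (X ∪ Y).

Forward inclusion. Let x ∈ (X ∖ Y) ∩ (X ∪ Y). Then x ∈ X and x ∉ Y, from which x ∈ (X ∪ Y) ∖ Y.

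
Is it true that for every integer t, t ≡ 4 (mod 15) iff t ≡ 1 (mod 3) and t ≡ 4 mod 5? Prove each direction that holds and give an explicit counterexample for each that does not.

[⇒] Suppose t ≡ 4 (mod 15); write t = 15j + 4. Since 3 ∣ 15, reducing mod 3 gives t ≡ 4 ≡ 1 (mod 3); since 5 ∣ 15, reducing mod 5 gives t ≡ 4 (mod 5).

[⇐] Conversely, if t ≡ 1 (mod 3) and t ≡ 4 (mod 5), then by the Chinese remainder theorem t ≡ 4 (mod 15). This is exactly t ≡ 4 (mod 15).

Both implications hold.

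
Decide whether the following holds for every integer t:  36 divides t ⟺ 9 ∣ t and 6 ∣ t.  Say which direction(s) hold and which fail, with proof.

(⇒) holds; (⇐) fails.

[⇒] If 36 ∣ t, write t = 36q. Since 36 = 4·9, t = 9·(4q), so 9 ∣ t; and since 36 = 6·6, t = 6·(6q), so 6 ∣ t.

[⇐] This fails: take t = 18. Both 9 ∣ 18 and 6 ∣ 18, yet 18 is not a multiple of 36 (since 18 = 0·36 + 18), so 36 ∤ 18.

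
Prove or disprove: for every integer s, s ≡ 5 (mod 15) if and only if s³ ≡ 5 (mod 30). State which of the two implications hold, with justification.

[⇒] This fails: take s = 20. Then 20 ≡ 5 (mod 15), but 20³ = 8000 ≡ 20 (mod 30), not 5.

[⇐] Conversely, the residues r modulo 30 with r³ ≡ 5 (mod 30) are exactly {5}, and each is ≡ 5 (mod 15).

Not equivalent: only (⇐) holds.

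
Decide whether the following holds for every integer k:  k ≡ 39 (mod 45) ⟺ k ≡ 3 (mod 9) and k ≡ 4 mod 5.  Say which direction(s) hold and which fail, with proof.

Equivalent; both directions hold.

[⇐] If k ≡ 3 (mod 9) and k ≡ 4 (mod 5), then by the Chinese remainder theorem k ≡ 39 (mod 45). This is exactly k ≡ 39 (mod 45).

[⇒] Suppose k ≡ 39 (mod 45); write k = 45j + 39. Since 9 ∣ 45, reducing mod 9 gives k ≡ 39 ≡ 3 (mod 9); since 5 ∣ 45, reducing mod 5 gives k ≡ 39 ≡ 4 (mod 5).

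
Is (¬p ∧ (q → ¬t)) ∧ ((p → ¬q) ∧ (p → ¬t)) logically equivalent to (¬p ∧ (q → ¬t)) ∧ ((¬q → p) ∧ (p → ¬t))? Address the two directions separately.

(⇒) This fails. Under p = F, t = F, q = F, the left side is true but the right side is false.

(⇐) Assume the antecedent. If p is true, the antecedent cannot hold. If p is false, the antecedent forces (p = F, t = F, q = T), and the consequent holds there. Either way the consequent holds.

Only the reverse direction holds.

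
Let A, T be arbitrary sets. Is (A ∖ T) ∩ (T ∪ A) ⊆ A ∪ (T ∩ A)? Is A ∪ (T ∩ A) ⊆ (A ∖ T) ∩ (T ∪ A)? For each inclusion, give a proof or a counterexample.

(⟸) This inclusion fails. Take A = {1}, T = {1}; then 1 ∈ A ∪ (T ∩ A) but 1 ∉ (A ∖ T) ∩ (T ∪ A).

(⟹) Let x ∈ (A ∖ T) ∩ (T ∪ A). Then x ∈ A and x ∉ T, from which x ∈ A ∪ (T ∩ A).

The sets are not equal: only the forward inclusion holds.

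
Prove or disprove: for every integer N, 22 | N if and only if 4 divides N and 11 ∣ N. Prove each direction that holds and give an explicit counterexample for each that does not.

(←) Suppose 4 ∣ N and 11 ∣ N. Any common multiple of 4 and 11 is a multiple of their lcm; here gcd(4, 11) = 1, so lcm(4, 11) = 4·11 = 44, so 44 ∣ N. Since 22 ∣ 44, it follows that 22 ∣ N.

(→) This fails: take N = 22. Certainly 22 ∣ 22, but 4 ∤ 22.

(⇒) fails; (⇐) holds.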